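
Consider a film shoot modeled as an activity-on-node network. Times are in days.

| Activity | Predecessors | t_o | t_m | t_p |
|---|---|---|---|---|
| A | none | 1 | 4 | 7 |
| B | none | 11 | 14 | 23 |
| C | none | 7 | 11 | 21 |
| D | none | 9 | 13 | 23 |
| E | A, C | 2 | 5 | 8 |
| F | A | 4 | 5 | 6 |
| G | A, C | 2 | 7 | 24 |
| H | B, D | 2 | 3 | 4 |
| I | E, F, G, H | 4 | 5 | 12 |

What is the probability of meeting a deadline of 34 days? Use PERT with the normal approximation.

te_A = (1 + 4·4 + 7)/6 = 24/6 = 4; σ²_A = ((7−1)/6)² = 1.000
te_B = (11 + 4·14 + 23)/6 = 90/6 = 15; σ²_B = ((23−11)/6)² = 4.000
te_C = (7 + 4·11 + 21)/6 = 72/6 = 12; σ²_C = ((21−7)/6)² = 5.444
te_D = (9 + 4·13 + 23)/6 = 84/6 = 14; σ²_D = ((23−9)/6)² = 5.444
te_E = (2 + 4·5 + 8)/6 = 30/6 = 5; σ²_E = ((8−2)/6)² = 1.000
te_F = (4 + 4·5 + 6)/6 = 30/6 = 5; σ²_F = ((6−4)/6)² = 0.111
te_G = (2 + 4·7 + 24)/6 = 54/6 = 9; σ²_G = ((24−2)/6)² = 13.444
te_H = (2 + 4·3 + 4)/6 = 18/6 = 3; σ²_H = ((4−2)/6)² = 0.111
te_I = (4 + 4·5 + 12)/6 = 36/6 = 6; σ²_I = ((12−4)/6)² = 1.778

Forward pass:
ES_A = 0; EF_A = 4
ES_B = 0; EF_B = 15
ES_C = 0; EF_C = 12
ES_D = 0; EF_D = 14
ES_E = max(EF_A=4, EF_C=12) = 12; EF_E = 12+5 = 17
ES_F = 4; EF_F = 4+5 = 9
ES_G = max(EF_A=4, EF_C=12) = 12; EF_G = 12+9 = 21
ES_H = max(EF_B=15, EF_D=14) = 15; EF_H = 15+3 = 18
ES_I = max(EF_E=17, EF_F=9, EF_G=21, EF_H=18) = 21; EF_I = 21+6 = 27
Expected project duration μ = 27 days. Critical path: C → G → I.

Variance along critical path = 5.444 + 13.444 + 1.778 = 20.667; σ = √20.667 = 4.546 days.
Z = (34 − 27) / 4.546 = 1.540
P(T ≤ 34) = Φ(1.540) ≈ 0.938

0.938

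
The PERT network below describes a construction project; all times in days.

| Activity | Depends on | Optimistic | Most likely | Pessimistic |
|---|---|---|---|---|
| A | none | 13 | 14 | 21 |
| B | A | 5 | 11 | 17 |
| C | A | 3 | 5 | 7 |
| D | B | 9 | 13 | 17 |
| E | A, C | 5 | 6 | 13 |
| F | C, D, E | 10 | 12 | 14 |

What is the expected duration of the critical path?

te_A = (13 + 4·14 + 21)/6 = 90/6 = 15
te_B = (5 + 4·11 + 17)/6 = 66/6 = 11
te_C = (3 + 4·5 + 7)/6 = 30/6 = 5
te_D = (9 + 4·13 + 17)/6 = 78/6 = 13
te_E = (5 + 4·6 + 13)/6 = 42/6 = 7
te_F = (10 + 4·12 + 14)/6 = 72/6 = 12

Forward pass:
ES_A = 0; EF_A = 15
ES_B = 15; EF_B = 15+11 = 26
ES_C = 15; EF_C = 15+5 = 20
ES_D = 26; EF_D = 26+13 = 39
ES_E = max(EF_A=15, EF_C=20) = 20; EF_E = 20+7 = 27
ES_F = max(EF_C=20, EF_D=39, EF_E=27) = 39; EF_F = 39+12 = 51
Expected project duration μ = 51 days. Critical path: A → B → D → F.

51 days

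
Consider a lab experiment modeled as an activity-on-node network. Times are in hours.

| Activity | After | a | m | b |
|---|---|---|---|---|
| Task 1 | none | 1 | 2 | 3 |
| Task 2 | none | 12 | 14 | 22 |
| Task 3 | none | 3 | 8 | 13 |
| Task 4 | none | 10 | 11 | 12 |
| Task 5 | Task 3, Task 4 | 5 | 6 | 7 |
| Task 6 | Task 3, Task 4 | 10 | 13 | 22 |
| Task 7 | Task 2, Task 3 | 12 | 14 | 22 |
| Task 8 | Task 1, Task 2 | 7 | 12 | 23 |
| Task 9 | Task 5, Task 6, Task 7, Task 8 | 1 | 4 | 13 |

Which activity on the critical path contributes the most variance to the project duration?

Task 9

te_Task 1 = (1 + 4·2 + 3)/6 = 12/6 = 2; σ²_Task 1 = ((3−1)/6)² = 0.111
te_Task 2 = (12 + 4·14 + 22)/6 = 90/6 = 15; σ²_Task 2 = ((22−12)/6)² = 2.778
te_Task 3 = (3 + 4·8 + 13)/6 = 48/6 = 8; σ²_Task 3 = ((13−3)/6)² = 2.778
te_Task 4 = (10 + 4·11 + 12)/6 = 66/6 = 11; σ²_Task 4 = ((12−10)/6)² = 0.111
te_Task 5 = (5 + 4·6 + 7)/6 = 36/6 = 6; σ²_Task 5 = ((7−5)/6)² = 0.111
te_Task 6 = (10 + 4·13 + 22)/6 = 84/6 = 14; σ²_Task 6 = ((22−10)/6)² = 4.000
te_Task 7 = (12 + 4·14 + 22)/6 = 90/6 = 15; σ²_Task 7 = ((22−12)/6)² = 2.778
te_Task 8 = (7 + 4·12 + 23)/6 = 78/6 = 13; σ²_Task 8 = ((23−7)/6)² = 7.111
te_Task 9 = (1 + 4·4 + 13)/6 = 30/6 = 5; σ²_Task 9 = ((13−1)/6)² = 4.000

Forward pass:
ES_Task 1 = 0; EF_Task 1 = 2
ES_Task 2 = 0; EF_Task 2 = 15
ES_Task 3 = 0; EF_Task 3 = 8
ES_Task 4 = 0; EF_Task 4 = 11
ES_Task 5 = max(EF_Task 3=8, EF_Task 4=11) = 11; EF_Task 5 = 11+6 = 17
ES_Task 6 = max(EF_Task 3=8, EF_Task 4=11) = 11; EF_Task 6 = 11+14 = 25
ES_Task 7 = max(EF_Task 2=15, EF_Task 3=8) = 15; EF_Task 7 = 15+15 = 30
ES_Task 8 = max(EF_Task 1=2, EF_Task 2=15) = 15; EF_Task 8 = 15+13 = 28
ES_Task 9 = max(EF_Task 5=17, EF_Task 6=25, EF_Task 7=30, EF_Task 8=28) = 30; EF_Task 9 = 30+5 = 35
Expected project duration μ = 35 hours. Critical path: Task 2 → Task 7 → Task 9.

Variances on critical path: σ²_Task 2=2.778, σ²_Task 7=2.778, σ²_Task 9=4.000.
Largest is σ²_Task 9 = 4.000.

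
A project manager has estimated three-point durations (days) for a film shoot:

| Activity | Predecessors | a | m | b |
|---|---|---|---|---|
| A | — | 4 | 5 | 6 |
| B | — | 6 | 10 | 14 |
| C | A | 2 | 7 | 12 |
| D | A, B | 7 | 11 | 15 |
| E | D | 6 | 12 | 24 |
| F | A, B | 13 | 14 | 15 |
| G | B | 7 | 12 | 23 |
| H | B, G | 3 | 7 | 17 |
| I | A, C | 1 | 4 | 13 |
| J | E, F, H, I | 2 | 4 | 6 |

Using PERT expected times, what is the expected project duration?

38 days

te_A = (4 + 4·5 + 6)/6 = 30/6 = 5
te_B = (6 + 4·10 + 14)/6 = 60/6 = 10
te_C = (2 + 4·7 + 12)/6 = 42/6 = 7
te_D = (7 + 4·11 + 15)/6 = 66/6 = 11
te_E = (6 + 4·12 + 24)/6 = 78/6 = 13
te_F = (13 + 4·14 + 15)/6 = 84/6 = 14
te_G = (7 + 4·12 + 23)/6 = 78/6 = 13
te_H = (3 + 4·7 + 17)/6 = 48/6 = 8
te_I = (1 + 4·4 + 13)/6 = 30/6 = 5
te_J = (2 + 4·4 + 6)/6 = 24/6 = 4

Forward pass:
ES_A = 0; EF_A = 5
ES_B = 0; EF_B = 10
ES_C = 5; EF_C = 5+7 = 12
ES_D = max(EF_A=5, EF_B=10) = 10; EF_D = 10+11 = 21
ES_E = 21; EF_E = 21+13 = 34
ES_F = max(EF_A=5, EF_B=10) = 10; EF_F = 10+14 = 24
ES_G = 10; EF_G = 10+13 = 23
ES_H = max(EF_B=10, EF_G=23) = 23; EF_H = 23+8 = 31
ES_I = max(EF_A=5, EF_C=12) = 12; EF_I = 12+5 = 17
ES_J = max(EF_E=34, EF_F=24, EF_H=31, EF_I=17) = 34; EF_J = 34+4 = 38
Expected project duration μ = 38 days. Critical path: B → D → E → J.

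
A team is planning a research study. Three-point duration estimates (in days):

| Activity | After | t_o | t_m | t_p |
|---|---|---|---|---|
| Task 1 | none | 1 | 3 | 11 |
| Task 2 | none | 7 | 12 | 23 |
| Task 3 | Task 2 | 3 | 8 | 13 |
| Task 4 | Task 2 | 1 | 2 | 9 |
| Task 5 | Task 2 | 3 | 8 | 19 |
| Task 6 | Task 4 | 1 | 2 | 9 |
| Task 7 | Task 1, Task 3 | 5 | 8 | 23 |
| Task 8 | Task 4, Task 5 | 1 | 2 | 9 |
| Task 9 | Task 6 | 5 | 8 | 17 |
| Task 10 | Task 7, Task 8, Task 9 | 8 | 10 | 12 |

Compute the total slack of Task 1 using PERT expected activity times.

17 days

te_Task 1 = (1 + 4·3 + 11)/6 = 24/6 = 4
te_Task 2 = (7 + 4·12 + 23)/6 = 78/6 = 13
te_Task 3 = (3 + 4·8 + 13)/6 = 48/6 = 8
te_Task 4 = (1 + 4·2 + 9)/6 = 18/6 = 3
te_Task 5 = (3 + 4·8 + 19)/6 = 54/6 = 9
te_Task 6 = (1 + 4·2 + 9)/6 = 18/6 = 3
te_Task 7 = (5 + 4·8 + 23)/6 = 60/6 = 10
te_Task 8 = (1 + 4·2 + 9)/6 = 18/6 = 3
te_Task 9 = (5 + 4·8 + 17)/6 = 54/6 = 9
te_Task 10 = (8 + 4·10 + 12)/6 = 60/6 = 10

Forward pass:
ES_Task 1 = 0; EF_Task 1 = 4
ES_Task 2 = 0; EF_Task 2 = 13
ES_Task 3 = 13; EF_Task 3 = 13+8 = 21
ES_Task 4 = 13; EF_Task 4 = 13+3 = 16
ES_Task 5 = 13; EF_Task 5 = 13+9 = 22
ES_Task 6 = 16; EF_Task 6 = 16+3 = 19
ES_Task 7 = max(EF_Task 1=4, EF_Task 3=21) = 21; EF_Task 7 = 21+10 = 31
ES_Task 8 = max(EF_Task 4=16, EF_Task 5=22) = 22; EF_Task 8 = 22+3 = 25
ES_Task 9 = 19; EF_Task 9 = 19+9 = 28
ES_Task 10 = max(EF_Task 7=31, EF_Task 8=25, EF_Task 9=28) = 31; EF_Task 10 = 31+10 = 41
Expected project duration μ = 41 days. Critical path: Task 2 → Task 3 → Task 7 → Task 10.

Backward pass:
LF_Task 10 = 41; LS_Task 10 = 41−10 = 31
LF_Task 9 = LS_Task 10 = 31; LS_Task 9 = 31−9 = 22
LF_Task 8 = LS_Task 10 = 31; LS_Task 8 = 31−3 = 28
LF_Task 7 = LS_Task 10 = 31; LS_Task 7 = 31−10 = 21
LF_Task 6 = LS_Task 9 = 22; LS_Task 6 = 22−3 = 19
LF_Task 5 = LS_Task 8 = 28; LS_Task 5 = 28−9 = 19
LF_Task 4 = min(LS_Task 6=19, LS_Task 8=28) = 19; LS_Task 4 = 19−3 = 16
LF_Task 3 = LS_Task 7 = 21; LS_Task 3 = 21−8 = 13
LF_Task 2 = min(LS_Task 3=13, LS_Task 4=16, LS_Task 5=19) = 13; LS_Task 2 = 13−13 = 0
LF_Task 1 = LS_Task 7 = 21; LS_Task 1 = 21−4 = 17
Slack_Task 1 = LS_Task 1 − ES_Task 1 = 17 − 0 = 17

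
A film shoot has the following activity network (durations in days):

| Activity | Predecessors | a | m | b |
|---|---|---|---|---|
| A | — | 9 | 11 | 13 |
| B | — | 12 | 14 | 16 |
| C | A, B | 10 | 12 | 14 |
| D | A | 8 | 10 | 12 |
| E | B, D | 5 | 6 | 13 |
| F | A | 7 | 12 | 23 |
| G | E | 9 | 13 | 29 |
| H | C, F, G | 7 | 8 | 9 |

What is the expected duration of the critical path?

te_A = (9 + 4·11 + 13)/6 = 66/6 = 11
te_B = (12 + 4·14 + 16)/6 = 84/6 = 14
te_C = (10 + 4·12 + 14)/6 = 72/6 = 12
te_D = (8 + 4·10 + 12)/6 = 60/6 = 10
te_E = (5 + 4·6 + 13)/6 = 42/6 = 7
te_F = (7 + 4·12 + 23)/6 = 78/6 = 13
te_G = (9 + 4·13 + 29)/6 = 90/6 = 15
te_H = (7 + 4·8 + 9)/6 = 48/6 = 8

Forward pass:
ES_A = 0; EF_A = 11
ES_B = 0; EF_B = 14
ES_C = max(EF_A=11, EF_B=14) = 14; EF_C = 14+12 = 26
ES_D = 11; EF_D = 11+10 = 21
ES_E = max(EF_B=14, EF_D=21) = 21; EF_E = 21+7 = 28
ES_F = 11; EF_F = 11+13 = 24
ES_G = 28; EF_G = 28+15 = 43
ES_H = max(EF_C=26, EF_F=24, EF_G=43) = 43; EF_H = 43+8 = 51
Expected project duration μ = 51 days. Critical path: A → D → E → G → H.

51 days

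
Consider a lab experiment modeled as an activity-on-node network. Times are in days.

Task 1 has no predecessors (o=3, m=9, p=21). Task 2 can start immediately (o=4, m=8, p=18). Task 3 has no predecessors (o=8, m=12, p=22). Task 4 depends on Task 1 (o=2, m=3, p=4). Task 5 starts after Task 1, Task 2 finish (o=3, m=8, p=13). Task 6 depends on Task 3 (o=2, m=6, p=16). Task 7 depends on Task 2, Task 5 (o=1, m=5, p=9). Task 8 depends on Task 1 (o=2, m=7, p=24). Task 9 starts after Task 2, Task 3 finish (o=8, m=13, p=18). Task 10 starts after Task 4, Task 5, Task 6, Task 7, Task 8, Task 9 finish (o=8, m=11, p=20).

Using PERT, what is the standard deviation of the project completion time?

te_Task 1 = (3 + 4·9 + 21)/6 = 60/6 = 10; σ²_Task 1 = ((21−3)/6)² = 9.000
te_Task 2 = (4 + 4·8 + 18)/6 = 54/6 = 9; σ²_Task 2 = ((18−4)/6)² = 5.444
te_Task 3 = (8 + 4·12 + 22)/6 = 78/6 = 13; σ²_Task 3 = ((22−8)/6)² = 5.444
te_Task 4 = (2 + 4·3 + 4)/6 = 18/6 = 3; σ²_Task 4 = ((4−2)/6)² = 0.111
te_Task 5 = (3 + 4·8 + 13)/6 = 48/6 = 8; σ²_Task 5 = ((13−3)/6)² = 2.778
te_Task 6 = (2 + 4·6 + 16)/6 = 42/6 = 7; σ²_Task 6 = ((16−2)/6)² = 5.444
te_Task 7 = (1 + 4·5 + 9)/6 = 30/6 = 5; σ²_Task 7 = ((9−1)/6)² = 1.778
te_Task 8 = (2 + 4·7 + 24)/6 = 54/6 = 9; σ²_Task 8 = ((24−2)/6)² = 13.444
te_Task 9 = (8 + 4·13 + 18)/6 = 78/6 = 13; σ²_Task 9 = ((18−8)/6)² = 2.778
te_Task 10 = (8 + 4·11 + 20)/6 = 72/6 = 12; σ²_Task 10 = ((20−8)/6)² = 4.000

Forward pass:
ES_Task 1 = 0; EF_Task 1 = 10
ES_Task 2 = 0; EF_Task 2 = 9
ES_Task 3 = 0; EF_Task 3 = 13
ES_Task 4 = 10; EF_Task 4 = 10+3 = 13
ES_Task 5 = max(EF_Task 1=10, EF_Task 2=9) = 10; EF_Task 5 = 10+8 = 18
ES_Task 6 = 13; EF_Task 6 = 13+7 = 20
ES_Task 7 = max(EF_Task 2=9, EF_Task 5=18) = 18; EF_Task 7 = 18+5 = 23
ES_Task 8 = 10; EF_Task 8 = 10+9 = 19
ES_Task 9 = max(EF_Task 2=9, EF_Task 3=13) = 13; EF_Task 9 = 13+13 = 26
ES_Task 10 = max(EF_Task 4=13, EF_Task 5=18, EF_Task 6=20, EF_Task 7=23, EF_Task 8=19, EF_Task 9=26) = 26; EF_Task 10 = 26+12 = 38
Expected project duration μ = 38 days. Critical path: Task 3 → Task 9 → Task 10.

Variance along critical path = 5.444 + 2.778 + 4.000 = 12.222
σ = √12.222 = 3.496 days

3.50 days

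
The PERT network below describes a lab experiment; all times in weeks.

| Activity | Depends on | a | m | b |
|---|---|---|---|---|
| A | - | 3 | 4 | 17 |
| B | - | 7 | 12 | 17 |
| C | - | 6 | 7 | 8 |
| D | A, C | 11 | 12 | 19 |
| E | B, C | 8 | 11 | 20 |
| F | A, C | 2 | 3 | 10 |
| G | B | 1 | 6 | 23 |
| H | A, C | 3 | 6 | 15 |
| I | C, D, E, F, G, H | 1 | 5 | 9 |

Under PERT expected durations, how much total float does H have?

10 weeks

te_A = (3 + 4·4 + 17)/6 = 36/6 = 6
te_B = (7 + 4·12 + 17)/6 = 72/6 = 12
te_C = (6 + 4·7 + 8)/6 = 42/6 = 7
te_D = (11 + 4·12 + 19)/6 = 78/6 = 13
te_E = (8 + 4·11 + 20)/6 = 72/6 = 12
te_F = (2 + 4·3 + 10)/6 = 24/6 = 4
te_G = (1 + 4·6 + 23)/6 = 48/6 = 8
te_H = (3 + 4·6 + 15)/6 = 42/6 = 7
te_I = (1 + 4·5 + 9)/6 = 30/6 = 5

Forward pass:
ES_A = 0; EF_A = 6
ES_B = 0; EF_B = 12
ES_C = 0; EF_C = 7
ES_D = max(EF_A=6, EF_C=7) = 7; EF_D = 7+13 = 20
ES_E = max(EF_B=12, EF_C=7) = 12; EF_E = 12+12 = 24
ES_F = max(EF_A=6, EF_C=7) = 7; EF_F = 7+4 = 11
ES_G = 12; EF_G = 12+8 = 20
ES_H = max(EF_A=6, EF_C=7) = 7; EF_H = 7+7 = 14
ES_I = max(EF_C=7, EF_D=20, EF_E=24, EF_F=11, EF_G=20, EF_H=14) = 24; EF_I = 24+5 = 29
Expected project duration μ = 29 weeks. Critical path: B → E → I.

Backward pass:
LF_I = 29; LS_I = 29−5 = 24
LF_H = LS_I = 24; LS_H = 24−7 = 17
LF_G = LS_I = 24; LS_G = 24−8 = 16
LF_F = LS_I = 24; LS_F = 24−4 = 20
LF_E = LS_I = 24; LS_E = 24−12 = 12
LF_D = LS_I = 24; LS_D = 24−13 = 11
LF_C = min(LS_D=11, LS_E=12, LS_F=20, LS_H=17, LS_I=24) = 11; LS_C = 11−7 = 4
LF_B = min(LS_E=12, LS_G=16) = 12; LS_B = 12−12 = 0
LF_A = min(LS_D=11, LS_F=20, LS_H=17) = 11; LS_A = 11−6 = 5
Slack_H = LS_H − ES_H = 17 − 7 = 10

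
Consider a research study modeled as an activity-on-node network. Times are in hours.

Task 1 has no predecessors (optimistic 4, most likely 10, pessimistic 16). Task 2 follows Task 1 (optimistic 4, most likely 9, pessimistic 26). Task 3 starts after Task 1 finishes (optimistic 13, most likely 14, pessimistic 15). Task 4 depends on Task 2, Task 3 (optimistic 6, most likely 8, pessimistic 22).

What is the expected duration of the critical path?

34 hours

te_Task 1 = (4 + 4·10 + 16)/6 = 60/6 = 10
te_Task 2 = (4 + 4·9 + 26)/6 = 66/6 = 11
te_Task 3 = (13 + 4·14 + 15)/6 = 84/6 = 14
te_Task 4 = (6 + 4·8 + 22)/6 = 60/6 = 10

Forward pass:
ES_Task 1 = 0; EF_Task 1 = 10
ES_Task 2 = 10; EF_Task 2 = 10+11 = 21
ES_Task 3 = 10; EF_Task 3 = 10+14 = 24
ES_Task 4 = max(EF_Task 2=21, EF_Task 3=24) = 24; EF_Task 4 = 24+10 = 34
Expected project duration μ = 34 hours. Critical path: Task 1 → Task 3 → Task 4.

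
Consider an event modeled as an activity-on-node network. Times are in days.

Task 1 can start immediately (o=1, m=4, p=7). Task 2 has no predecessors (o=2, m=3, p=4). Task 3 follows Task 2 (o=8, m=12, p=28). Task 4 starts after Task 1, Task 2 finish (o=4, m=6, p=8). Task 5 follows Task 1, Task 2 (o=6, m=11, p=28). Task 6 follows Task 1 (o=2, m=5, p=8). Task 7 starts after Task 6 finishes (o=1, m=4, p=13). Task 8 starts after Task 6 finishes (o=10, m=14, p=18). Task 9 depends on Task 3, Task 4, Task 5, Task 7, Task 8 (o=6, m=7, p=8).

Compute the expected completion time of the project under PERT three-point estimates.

te_Task 1 = (1 + 4·4 + 7)/6 = 24/6 = 4
te_Task 2 = (2 + 4·3 + 4)/6 = 18/6 = 3
te_Task 3 = (8 + 4·12 + 28)/6 = 84/6 = 14
te_Task 4 = (4 + 4·6 + 8)/6 = 36/6 = 6
te_Task 5 = (6 + 4·11 + 28)/6 = 78/6 = 13
te_Task 6 = (2 + 4·5 + 8)/6 = 30/6 = 5
te_Task 7 = (1 + 4·4 + 13)/6 = 30/6 = 5
te_Task 8 = (10 + 4·14 + 18)/6 = 84/6 = 14
te_Task 9 = (6 + 4·7 + 8)/6 = 42/6 = 7

Forward pass:
ES_Task 1 = 0; EF_Task 1 = 4
ES_Task 2 = 0; EF_Task 2 = 3
ES_Task 3 = 3; EF_Task 3 = 3+14 = 17
ES_Task 4 = max(EF_Task 1=4, EF_Task 2=3) = 4; EF_Task 4 = 4+6 = 10
ES_Task 5 = max(EF_Task 1=4, EF_Task 2=3) = 4; EF_Task 5 = 4+13 = 17
ES_Task 6 = 4; EF_Task 6 = 4+5 = 9
ES_Task 7 = 9; EF_Task 7 = 9+5 = 14
ES_Task 8 = 9; EF_Task 8 = 9+14 = 23
ES_Task 9 = max(EF_Task 3=17, EF_Task 4=10, EF_Task 5=17, EF_Task 7=14, EF_Task 8=23) = 23; EF_Task 9 = 23+7 = 30
Expected project duration μ = 30 days. Critical path: Task 1 → Task 6 → Task 8 → Task 9.

30 days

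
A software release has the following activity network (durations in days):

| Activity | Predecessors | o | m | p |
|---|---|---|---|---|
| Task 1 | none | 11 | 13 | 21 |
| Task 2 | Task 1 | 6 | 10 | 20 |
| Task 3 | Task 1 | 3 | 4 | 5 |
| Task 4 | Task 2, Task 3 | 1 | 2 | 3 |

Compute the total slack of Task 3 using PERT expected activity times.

te_Task 1 = (11 + 4·13 + 21)/6 = 84/6 = 14
te_Task 2 = (6 + 4·10 + 20)/6 = 66/6 = 11
te_Task 3 = (3 + 4·4 + 5)/6 = 24/6 = 4
te_Task 4 = (1 + 4·2 + 3)/6 = 12/6 = 2

Forward pass:
ES_Task 1 = 0; EF_Task 1 = 14
ES_Task 2 = 14; EF_Task 2 = 14+11 = 25
ES_Task 3 = 14; EF_Task 3 = 14+4 = 18
ES_Task 4 = max(EF_Task 2=25, EF_Task 3=18) = 25; EF_Task 4 = 25+2 = 27
Expected project duration μ = 27 days. Critical path: Task 1 → Task 2 → Task 4.

Backward pass:
LF_Task 4 = 27; LS_Task 4 = 27−2 = 25
LF_Task 3 = LS_Task 4 = 25; LS_Task 3 = 25−4 = 21
LF_Task 2 = LS_Task 4 = 25; LS_Task 2 = 25−11 = 14
LF_Task 1 = min(LS_Task 2=14, LS_Task 3=21) = 14; LS_Task 1 = 14−14 = 0
Slack_Task 3 = LS_Task 3 − ES_Task 3 = 21 − 14 = 7

7 days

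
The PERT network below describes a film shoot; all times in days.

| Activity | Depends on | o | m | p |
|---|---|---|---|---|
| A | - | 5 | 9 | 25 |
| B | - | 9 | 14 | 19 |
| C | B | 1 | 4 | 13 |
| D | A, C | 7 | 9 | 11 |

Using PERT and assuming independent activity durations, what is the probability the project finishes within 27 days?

0.355

te_A = (5 + 4·9 + 25)/6 = 66/6 = 11; σ²_A = ((25−5)/6)² = 11.111
te_B = (9 + 4·14 + 19)/6 = 84/6 = 14; σ²_B = ((19−9)/6)² = 2.778
te_C = (1 + 4·4 + 13)/6 = 30/6 = 5; σ²_C = ((13−1)/6)² = 4.000
te_D = (7 + 4·9 + 11)/6 = 54/6 = 9; σ²_D = ((11−7)/6)² = 0.444

Forward pass:
ES_A = 0; EF_A = 11
ES_B = 0; EF_B = 14
ES_C = 14; EF_C = 14+5 = 19
ES_D = max(EF_A=11, EF_C=19) = 19; EF_D = 19+9 = 28
Expected project duration μ = 28 days. Critical path: B → C → D.

Variance along critical path = 2.778 + 4.000 + 0.444 = 7.222; σ = √7.222 = 2.687 days.
Z = (27 − 28) / 2.687 = -0.372
P(T ≤ 27) = Φ(-0.372) ≈ 0.355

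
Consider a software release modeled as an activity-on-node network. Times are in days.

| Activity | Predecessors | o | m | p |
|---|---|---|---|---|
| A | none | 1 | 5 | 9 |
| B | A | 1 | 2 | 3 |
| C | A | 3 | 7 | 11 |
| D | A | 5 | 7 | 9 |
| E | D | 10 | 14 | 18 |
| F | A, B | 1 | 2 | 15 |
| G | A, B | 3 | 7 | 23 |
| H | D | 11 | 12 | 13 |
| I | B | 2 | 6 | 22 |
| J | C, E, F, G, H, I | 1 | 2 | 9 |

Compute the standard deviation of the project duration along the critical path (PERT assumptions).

2.40 days

te_A = (1 + 4·5 + 9)/6 = 30/6 = 5; σ²_A = ((9−1)/6)² = 1.778
te_B = (1 + 4·2 + 3)/6 = 12/6 = 2; σ²_B = ((3−1)/6)² = 0.111
te_C = (3 + 4·7 + 11)/6 = 42/6 = 7; σ²_C = ((11−3)/6)² = 1.778
te_D = (5 + 4·7 + 9)/6 = 42/6 = 7; σ²_D = ((9−5)/6)² = 0.444
te_E = (10 + 4·14 + 18)/6 = 84/6 = 14; σ²_E = ((18−10)/6)² = 1.778
te_F = (1 + 4·2 + 15)/6 = 24/6 = 4; σ²_F = ((15−1)/6)² = 5.444
te_G = (3 + 4·7 + 23)/6 = 54/6 = 9; σ²_G = ((23−3)/6)² = 11.111
te_H = (11 + 4·12 + 13)/6 = 72/6 = 12; σ²_H = ((13−11)/6)² = 0.111
te_I = (2 + 4·6 + 22)/6 = 48/6 = 8; σ²_I = ((22−2)/6)² = 11.111
te_J = (1 + 4·2 + 9)/6 = 18/6 = 3; σ²_J = ((9−1)/6)² = 1.778

Forward pass:
ES_A = 0; EF_A = 5
ES_B = 5; EF_B = 5+2 = 7
ES_C = 5; EF_C = 5+7 = 12
ES_D = 5; EF_D = 5+7 = 12
ES_E = 12; EF_E = 12+14 = 26
ES_F = max(EF_A=5, EF_B=7) = 7; EF_F = 7+4 = 11
ES_G = max(EF_A=5, EF_B=7) = 7; EF_G = 7+9 = 16
ES_H = 12; EF_H = 12+12 = 24
ES_I = 7; EF_I = 7+8 = 15
ES_J = max(EF_C=12, EF_E=26, EF_F=11, EF_G=16, EF_H=24, EF_I=15) = 26; EF_J = 26+3 = 29
Expected project duration μ = 29 days. Critical path: A → D → E → J.

Variance along critical path = 1.778 + 0.444 + 1.778 + 1.778 = 5.778
σ = √5.778 = 2.404 days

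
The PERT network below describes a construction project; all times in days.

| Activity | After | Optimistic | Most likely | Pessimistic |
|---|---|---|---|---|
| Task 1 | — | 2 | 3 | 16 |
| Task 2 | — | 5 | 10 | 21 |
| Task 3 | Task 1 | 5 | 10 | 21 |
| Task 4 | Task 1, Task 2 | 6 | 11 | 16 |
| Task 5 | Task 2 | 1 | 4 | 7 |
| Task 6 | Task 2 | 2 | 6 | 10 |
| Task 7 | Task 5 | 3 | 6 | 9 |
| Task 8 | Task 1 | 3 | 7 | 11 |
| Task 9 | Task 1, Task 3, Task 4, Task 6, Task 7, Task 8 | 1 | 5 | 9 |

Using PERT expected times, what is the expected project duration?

27 days

te_Task 1 = (2 + 4·3 + 16)/6 = 30/6 = 5
te_Task 2 = (5 + 4·10 + 21)/6 = 66/6 = 11
te_Task 3 = (5 + 4·10 + 21)/6 = 66/6 = 11
te_Task 4 = (6 + 4·11 + 16)/6 = 66/6 = 11
te_Task 5 = (1 + 4·4 + 7)/6 = 24/6 = 4
te_Task 6 = (2 + 4·6 + 10)/6 = 36/6 = 6
te_Task 7 = (3 + 4·6 + 9)/6 = 36/6 = 6
te_Task 8 = (3 + 4·7 + 11)/6 = 42/6 = 7
te_Task 9 = (1 + 4·5 + 9)/6 = 30/6 = 5

Forward pass:
ES_Task 1 = 0; EF_Task 1 = 5
ES_Task 2 = 0; EF_Task 2 = 11
ES_Task 3 = 5; EF_Task 3 = 5+11 = 16
ES_Task 4 = max(EF_Task 1=5, EF_Task 2=11) = 11; EF_Task 4 = 11+11 = 22
ES_Task 5 = 11; EF_Task 5 = 11+4 = 15
ES_Task 6 = 11; EF_Task 6 = 11+6 = 17
ES_Task 7 = 15; EF_Task 7 = 15+6 = 21
ES_Task 8 = 5; EF_Task 8 = 5+7 = 12
ES_Task 9 = max(EF_Task 1=5, EF_Task 3=16, EF_Task 4=22, EF_Task 6=17, EF_Task 7=21, EF_Task 8=12) = 22; EF_Task 9 = 22+5 = 27
Expected project duration μ = 27 days. Critical path: Task 2 → Task 4 → Task 9.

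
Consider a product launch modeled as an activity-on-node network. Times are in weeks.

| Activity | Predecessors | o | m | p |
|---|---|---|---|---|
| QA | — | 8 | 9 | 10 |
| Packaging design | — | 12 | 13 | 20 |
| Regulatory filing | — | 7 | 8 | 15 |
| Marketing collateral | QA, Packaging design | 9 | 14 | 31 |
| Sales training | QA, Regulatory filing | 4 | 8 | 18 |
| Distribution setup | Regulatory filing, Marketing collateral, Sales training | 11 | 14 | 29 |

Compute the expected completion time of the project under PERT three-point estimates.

46 weeks

te_QA = (8 + 4·9 + 10)/6 = 54/6 = 9
te_Packaging design = (12 + 4·13 + 20)/6 = 84/6 = 14
te_Regulatory filing = (7 + 4·8 + 15)/6 = 54/6 = 9
te_Marketing collateral = (9 + 4·14 + 31)/6 = 96/6 = 16
te_Sales training = (4 + 4·8 + 18)/6 = 54/6 = 9
te_Distribution setup = (11 + 4·14 + 29)/6 = 96/6 = 16

Forward pass:
ES_QA = 0; EF_QA = 9
ES_Packaging design = 0; EF_Packaging design = 14
ES_Regulatory filing = 0; EF_Regulatory filing = 9
ES_Marketing collateral = max(EF_QA=9, EF_Packaging design=14) = 14; EF_Marketing collateral = 14+16 = 30
ES_Sales training = max(EF_QA=9, EF_Regulatory filing=9) = 9; EF_Sales training = 9+9 = 18
ES_Distribution setup = max(EF_Regulatory filing=9, EF_Marketing collateral=30, EF_Sales training=18) = 30; EF_Distribution setup = 30+16 = 46
Expected project duration μ = 46 weeks. Critical path: Packaging design → Marketing collateral → Distribution setup.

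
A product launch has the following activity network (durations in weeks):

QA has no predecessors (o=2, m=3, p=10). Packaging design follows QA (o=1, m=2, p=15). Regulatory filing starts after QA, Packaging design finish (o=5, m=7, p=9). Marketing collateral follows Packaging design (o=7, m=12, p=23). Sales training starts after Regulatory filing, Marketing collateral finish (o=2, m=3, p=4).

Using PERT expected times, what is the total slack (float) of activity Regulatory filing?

te_QA = (2 + 4·3 + 10)/6 = 24/6 = 4
te_Packaging design = (1 + 4·2 + 15)/6 = 24/6 = 4
te_Regulatory filing = (5 + 4·7 + 9)/6 = 42/6 = 7
te_Marketing collateral = (7 + 4·12 + 23)/6 = 78/6 = 13
te_Sales training = (2 + 4·3 + 4)/6 = 18/6 = 3

Forward pass:
ES_QA = 0; EF_QA = 4
ES_Packaging design = 4; EF_Packaging design = 4+4 = 8
ES_Regulatory filing = max(EF_QA=4, EF_Packaging design=8) = 8; EF_Regulatory filing = 8+7 = 15
ES_Marketing collateral = 8; EF_Marketing collateral = 8+13 = 21
ES_Sales training = max(EF_Regulatory filing=15, EF_Marketing collateral=21) = 21; EF_Sales training = 21+3 = 24
Expected project duration μ = 24 weeks. Critical path: QA → Packaging design → Marketing collateral → Sales training.

Backward pass:
LF_Sales training = 24; LS_Sales training = 24−3 = 21
LF_Marketing collateral = LS_Sales training = 21; LS_Marketing collateral = 21−13 = 8
LF_Regulatory filing = LS_Sales training = 21; LS_Regulatory filing = 21−7 = 14
LF_Packaging design = min(LS_Regulatory filing=14, LS_Marketing collateral=8) = 8; LS_Packaging design = 8−4 = 4
LF_QA = min(LS_Packaging design=4, LS_Regulatory filing=14) = 4; LS_QA = 4−4 = 0
Slack_Regulatory filing = LS_Regulatory filing − ES_Regulatory filing = 14 − 8 = 6

6 weeks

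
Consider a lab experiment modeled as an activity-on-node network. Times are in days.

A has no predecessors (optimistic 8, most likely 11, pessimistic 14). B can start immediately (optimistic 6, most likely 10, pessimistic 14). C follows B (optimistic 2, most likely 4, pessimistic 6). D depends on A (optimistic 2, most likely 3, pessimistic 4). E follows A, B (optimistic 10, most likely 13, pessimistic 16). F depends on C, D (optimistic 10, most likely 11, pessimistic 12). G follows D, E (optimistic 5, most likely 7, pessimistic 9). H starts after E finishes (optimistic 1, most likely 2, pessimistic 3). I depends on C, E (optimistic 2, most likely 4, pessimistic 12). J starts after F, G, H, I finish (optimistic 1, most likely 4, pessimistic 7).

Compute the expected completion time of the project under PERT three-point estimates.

te_A = (8 + 4·11 + 14)/6 = 66/6 = 11
te_B = (6 + 4·10 + 14)/6 = 60/6 = 10
te_C = (2 + 4·4 + 6)/6 = 24/6 = 4
te_D = (2 + 4·3 + 4)/6 = 18/6 = 3
te_E = (10 + 4·13 + 16)/6 = 78/6 = 13
te_F = (10 + 4·11 + 12)/6 = 66/6 = 11
te_G = (5 + 4·7 + 9)/6 = 42/6 = 7
te_H = (1 + 4·2 + 3)/6 = 12/6 = 2
te_I = (2 + 4·4 + 12)/6 = 30/6 = 5
te_J = (1 + 4·4 + 7)/6 = 24/6 = 4

Forward pass:
ES_A = 0; EF_A = 11
ES_B = 0; EF_B = 10
ES_C = 10; EF_C = 10+4 = 14
ES_D = 11; EF_D = 11+3 = 14
ES_E = max(EF_A=11, EF_B=10) = 11; EF_E = 11+13 = 24
ES_F = max(EF_C=14, EF_D=14) = 14; EF_F = 14+11 = 25
ES_G = max(EF_D=14, EF_E=24) = 24; EF_G = 24+7 = 31
ES_H = 24; EF_H = 24+2 = 26
ES_I = max(EF_C=14, EF_E=24) = 24; EF_I = 24+5 = 29
ES_J = max(EF_F=25, EF_G=31, EF_H=26, EF_I=29) = 31; EF_J = 31+4 = 35
Expected project duration μ = 35 days. Critical path: A → E → G → J.

35 days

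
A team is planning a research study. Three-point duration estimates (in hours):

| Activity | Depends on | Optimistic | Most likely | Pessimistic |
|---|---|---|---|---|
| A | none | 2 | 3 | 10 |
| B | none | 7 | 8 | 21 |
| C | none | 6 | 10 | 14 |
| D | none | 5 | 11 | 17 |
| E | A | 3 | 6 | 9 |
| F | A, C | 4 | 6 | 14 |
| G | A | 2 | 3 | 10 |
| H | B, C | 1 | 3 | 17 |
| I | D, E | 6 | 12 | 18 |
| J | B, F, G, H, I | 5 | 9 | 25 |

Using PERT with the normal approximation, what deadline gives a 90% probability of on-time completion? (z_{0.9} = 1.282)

39.6 hours

te_A = (2 + 4·3 + 10)/6 = 24/6 = 4; σ²_A = ((10−2)/6)² = 1.778
te_B = (7 + 4·8 + 21)/6 = 60/6 = 10; σ²_B = ((21−7)/6)² = 5.444
te_C = (6 + 4·10 + 14)/6 = 60/6 = 10; σ²_C = ((14−6)/6)² = 1.778
te_D = (5 + 4·11 + 17)/6 = 66/6 = 11; σ²_D = ((17−5)/6)² = 4.000
te_E = (3 + 4·6 + 9)/6 = 36/6 = 6; σ²_E = ((9−3)/6)² = 1.000
te_F = (4 + 4·6 + 14)/6 = 42/6 = 7; σ²_F = ((14−4)/6)² = 2.778
te_G = (2 + 4·3 + 10)/6 = 24/6 = 4; σ²_G = ((10−2)/6)² = 1.778
te_H = (1 + 4·3 + 17)/6 = 30/6 = 5; σ²_H = ((17−1)/6)² = 7.111
te_I = (6 + 4·12 + 18)/6 = 72/6 = 12; σ²_I = ((18−6)/6)² = 4.000
te_J = (5 + 4·9 + 25)/6 = 66/6 = 11; σ²_J = ((25−5)/6)² = 11.111

Forward pass:
ES_A = 0; EF_A = 4
ES_B = 0; EF_B = 10
ES_C = 0; EF_C = 10
ES_D = 0; EF_D = 11
ES_E = 4; EF_E = 4+6 = 10
ES_F = max(EF_A=4, EF_C=10) = 10; EF_F = 10+7 = 17
ES_G = 4; EF_G = 4+4 = 8
ES_H = max(EF_B=10, EF_C=10) = 10; EF_H = 10+5 = 15
ES_I = max(EF_D=11, EF_E=10) = 11; EF_I = 11+12 = 23
ES_J = max(EF_B=10, EF_F=17, EF_G=8, EF_H=15, EF_I=23) = 23; EF_J = 23+11 = 34
Expected project duration μ = 34 hours. Critical path: D → I → J.

Variance along critical path = 4.000 + 4.000 + 11.111 = 19.111; σ = 4.372 hours.
D = μ + z·σ = 34 + 1.282·4.372 = 39.6 hours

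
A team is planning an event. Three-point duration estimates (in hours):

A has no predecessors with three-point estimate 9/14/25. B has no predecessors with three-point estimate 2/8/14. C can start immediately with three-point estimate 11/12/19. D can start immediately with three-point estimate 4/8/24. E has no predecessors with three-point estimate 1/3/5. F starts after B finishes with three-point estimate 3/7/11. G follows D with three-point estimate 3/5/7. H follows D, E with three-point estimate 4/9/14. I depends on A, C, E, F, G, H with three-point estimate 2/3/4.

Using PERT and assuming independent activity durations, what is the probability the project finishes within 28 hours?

te_A = (9 + 4·14 + 25)/6 = 90/6 = 15; σ²_A = ((25−9)/6)² = 7.111
te_B = (2 + 4·8 + 14)/6 = 48/6 = 8; σ²_B = ((14−2)/6)² = 4.000
te_C = (11 + 4·12 + 19)/6 = 78/6 = 13; σ²_C = ((19−11)/6)² = 1.778
te_D = (4 + 4·8 + 24)/6 = 60/6 = 10; σ²_D = ((24−4)/6)² = 11.111
te_E = (1 + 4·3 + 5)/6 = 18/6 = 3; σ²_E = ((5−1)/6)² = 0.444
te_F = (3 + 4·7 + 11)/6 = 42/6 = 7; σ²_F = ((11−3)/6)² = 1.778
te_G = (3 + 4·5 + 7)/6 = 30/6 = 5; σ²_G = ((7−3)/6)² = 0.444
te_H = (4 + 4·9 + 14)/6 = 54/6 = 9; σ²_H = ((14−4)/6)² = 2.778
te_I = (2 + 4·3 + 4)/6 = 18/6 = 3; σ²_I = ((4−2)/6)² = 0.111

Forward pass:
ES_A = 0; EF_A = 15
ES_B = 0; EF_B = 8
ES_C = 0; EF_C = 13
ES_D = 0; EF_D = 10
ES_E = 0; EF_E = 3
ES_F = 8; EF_F = 8+7 = 15
ES_G = 10; EF_G = 10+5 = 15
ES_H = max(EF_D=10, EF_E=3) = 10; EF_H = 10+9 = 19
ES_I = max(EF_A=15, EF_C=13, EF_E=3, EF_F=15, EF_G=15, EF_H=19) = 19; EF_I = 19+3 = 22
Expected project duration μ = 22 hours. Critical path: D → H → I.

Variance along critical path = 11.111 + 2.778 + 0.111 = 14.000; σ = √14.000 = 3.742 hours.
Z = (28 − 22) / 3.742 = 1.604
P(T ≤ 28) = Φ(1.604) ≈ 0.946

0.946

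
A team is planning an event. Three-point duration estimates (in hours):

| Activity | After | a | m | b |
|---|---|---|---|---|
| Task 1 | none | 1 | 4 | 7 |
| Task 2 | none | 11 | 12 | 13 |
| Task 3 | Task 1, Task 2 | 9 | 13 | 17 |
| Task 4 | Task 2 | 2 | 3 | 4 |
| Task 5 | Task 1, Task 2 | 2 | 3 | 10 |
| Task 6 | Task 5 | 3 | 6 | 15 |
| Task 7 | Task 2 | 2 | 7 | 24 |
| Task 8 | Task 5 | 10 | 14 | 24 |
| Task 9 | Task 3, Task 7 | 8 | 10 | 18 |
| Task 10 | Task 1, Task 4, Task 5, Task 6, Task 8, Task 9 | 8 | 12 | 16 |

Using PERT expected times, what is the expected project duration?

te_Task 1 = (1 + 4·4 + 7)/6 = 24/6 = 4
te_Task 2 = (11 + 4·12 + 13)/6 = 72/6 = 12
te_Task 3 = (9 + 4·13 + 17)/6 = 78/6 = 13
te_Task 4 = (2 + 4·3 + 4)/6 = 18/6 = 3
te_Task 5 = (2 + 4·3 + 10)/6 = 24/6 = 4
te_Task 6 = (3 + 4·6 + 15)/6 = 42/6 = 7
te_Task 7 = (2 + 4·7 + 24)/6 = 54/6 = 9
te_Task 8 = (10 + 4·14 + 24)/6 = 90/6 = 15
te_Task 9 = (8 + 4·10 + 18)/6 = 66/6 = 11
te_Task 10 = (8 + 4·12 + 16)/6 = 72/6 = 12

Forward pass:
ES_Task 1 = 0; EF_Task 1 = 4
ES_Task 2 = 0; EF_Task 2 = 12
ES_Task 3 = max(EF_Task 1=4, EF_Task 2=12) = 12; EF_Task 3 = 12+13 = 25
ES_Task 4 = 12; EF_Task 4 = 12+3 = 15
ES_Task 5 = max(EF_Task 1=4, EF_Task 2=12) = 12; EF_Task 5 = 12+4 = 16
ES_Task 6 = 16; EF_Task 6 = 16+7 = 23
ES_Task 7 = 12; EF_Task 7 = 12+9 = 21
ES_Task 8 = 16; EF_Task 8 = 16+15 = 31
ES_Task 9 = max(EF_Task 3=25, EF_Task 7=21) = 25; EF_Task 9 = 25+11 = 36
ES_Task 10 = max(EF_Task 1=4, EF_Task 4=15, EF_Task 5=16, EF_Task 6=23, EF_Task 8=31, EF_Task 9=36) = 36; EF_Task 10 = 36+12 = 48
Expected project duration μ = 48 hours. Critical path: Task 2 → Task 3 → Task 9 → Task 10.

48 hours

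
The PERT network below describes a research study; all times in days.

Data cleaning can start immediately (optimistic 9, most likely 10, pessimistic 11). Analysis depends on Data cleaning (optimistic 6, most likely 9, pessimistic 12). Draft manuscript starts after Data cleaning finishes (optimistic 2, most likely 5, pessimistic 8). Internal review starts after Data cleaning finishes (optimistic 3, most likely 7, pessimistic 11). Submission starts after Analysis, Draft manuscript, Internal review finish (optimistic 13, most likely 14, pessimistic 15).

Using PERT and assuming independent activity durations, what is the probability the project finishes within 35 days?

0.965

te_Data cleaning = (9 + 4·10 + 11)/6 = 60/6 = 10; σ²_Data cleaning = ((11−9)/6)² = 0.111
te_Analysis = (6 + 4·9 + 12)/6 = 54/6 = 9; σ²_Analysis = ((12−6)/6)² = 1.000
te_Draft manuscript = (2 + 4·5 + 8)/6 = 30/6 = 5; σ²_Draft manuscript = ((8−2)/6)² = 1.000
te_Internal review = (3 + 4·7 + 11)/6 = 42/6 = 7; σ²_Internal review = ((11−3)/6)² = 1.778
te_Submission = (13 + 4·14 + 15)/6 = 84/6 = 14; σ²_Submission = ((15−13)/6)² = 0.111

Forward pass:
ES_Data cleaning = 0; EF_Data cleaning = 10
ES_Analysis = 10; EF_Analysis = 10+9 = 19
ES_Draft manuscript = 10; EF_Draft manuscript = 10+5 = 15
ES_Internal review = 10; EF_Internal review = 10+7 = 17
ES_Submission = max(EF_Analysis=19, EF_Draft manuscript=15, EF_Internal review=17) = 19; EF_Submission = 19+14 = 33
Expected project duration μ = 33 days. Critical path: Data cleaning → Analysis → Submission.

Variance along critical path = 0.111 + 1.000 + 0.111 = 1.222; σ = √1.222 = 1.106 days.
Z = (35 − 33) / 1.106 = 1.809
P(T ≤ 35) = Φ(1.809) ≈ 0.965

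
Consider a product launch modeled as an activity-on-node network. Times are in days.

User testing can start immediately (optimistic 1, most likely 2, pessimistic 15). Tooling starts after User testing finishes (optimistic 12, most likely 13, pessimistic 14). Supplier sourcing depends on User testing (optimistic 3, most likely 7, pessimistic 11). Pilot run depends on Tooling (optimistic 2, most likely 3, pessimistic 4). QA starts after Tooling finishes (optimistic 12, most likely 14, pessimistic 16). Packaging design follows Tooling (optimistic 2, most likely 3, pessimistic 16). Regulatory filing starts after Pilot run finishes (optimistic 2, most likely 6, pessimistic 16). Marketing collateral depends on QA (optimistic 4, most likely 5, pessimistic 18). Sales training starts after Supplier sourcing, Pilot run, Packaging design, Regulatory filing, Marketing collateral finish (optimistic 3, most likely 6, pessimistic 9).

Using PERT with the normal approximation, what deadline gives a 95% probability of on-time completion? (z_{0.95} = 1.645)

49.8 days

te_User testing = (1 + 4·2 + 15)/6 = 24/6 = 4; σ²_User testing = ((15−1)/6)² = 5.444
te_Tooling = (12 + 4·13 + 14)/6 = 78/6 = 13; σ²_Tooling = ((14−12)/6)² = 0.111
te_Supplier sourcing = (3 + 4·7 + 11)/6 = 42/6 = 7; σ²_Supplier sourcing = ((11−3)/6)² = 1.778
te_Pilot run = (2 + 4·3 + 4)/6 = 18/6 = 3; σ²_Pilot run = ((4−2)/6)² = 0.111
te_QA = (12 + 4·14 + 16)/6 = 84/6 = 14; σ²_QA = ((16−12)/6)² = 0.444
te_Packaging design = (2 + 4·3 + 16)/6 = 30/6 = 5; σ²_Packaging design = ((16−2)/6)² = 5.444
te_Regulatory filing = (2 + 4·6 + 16)/6 = 42/6 = 7; σ²_Regulatory filing = ((16−2)/6)² = 5.444
te_Marketing collateral = (4 + 4·5 + 18)/6 = 42/6 = 7; σ²_Marketing collateral = ((18−4)/6)² = 5.444
te_Sales training = (3 + 4·6 + 9)/6 = 36/6 = 6; σ²_Sales training = ((9−3)/6)² = 1.000

Forward pass:
ES_User testing = 0; EF_User testing = 4
ES_Tooling = 4; EF_Tooling = 4+13 = 17
ES_Supplier sourcing = 4; EF_Supplier sourcing = 4+7 = 11
ES_Pilot run = 17; EF_Pilot run = 17+3 = 20
ES_QA = 17; EF_QA = 17+14 = 31
ES_Packaging design = 17; EF_Packaging design = 17+5 = 22
ES_Regulatory filing = 20; EF_Regulatory filing = 20+7 = 27
ES_Marketing collateral = 31; EF_Marketing collateral = 31+7 = 38
ES_Sales training = max(EF_Supplier sourcing=11, EF_Pilot run=20, EF_Packaging design=22, EF_Regulatory filing=27, EF_Marketing collateral=38) = 38; EF_Sales training = 38+6 = 44
Expected project duration μ = 44 days. Critical path: User testing → Tooling → QA → Marketing collateral → Sales training.

Variance along critical path = 5.444 + 0.111 + 0.444 + 5.444 + 1.000 = 12.444; σ = 3.528 days.
D = μ + z·σ = 44 + 1.645·3.528 = 49.8 days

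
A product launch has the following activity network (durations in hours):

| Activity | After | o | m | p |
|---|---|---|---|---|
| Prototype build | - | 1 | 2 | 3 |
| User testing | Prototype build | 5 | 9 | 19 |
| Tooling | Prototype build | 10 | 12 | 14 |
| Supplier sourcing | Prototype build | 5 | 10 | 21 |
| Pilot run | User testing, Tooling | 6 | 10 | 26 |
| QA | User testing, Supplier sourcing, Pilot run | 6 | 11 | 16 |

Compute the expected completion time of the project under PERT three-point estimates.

te_Prototype build = (1 + 4·2 + 3)/6 = 12/6 = 2
te_User testing = (5 + 4·9 + 19)/6 = 60/6 = 10
te_Tooling = (10 + 4·12 + 14)/6 = 72/6 = 12
te_Supplier sourcing = (5 + 4·10 + 21)/6 = 66/6 = 11
te_Pilot run = (6 + 4·10 + 26)/6 = 72/6 = 12
te_QA = (6 + 4·11 + 16)/6 = 66/6 = 11

Forward pass:
ES_Prototype build = 0; EF_Prototype build = 2
ES_User testing = 2; EF_User testing = 2+10 = 12
ES_Tooling = 2; EF_Tooling = 2+12 = 14
ES_Supplier sourcing = 2; EF_Supplier sourcing = 2+11 = 13
ES_Pilot run = max(EF_User testing=12, EF_Tooling=14) = 14; EF_Pilot run = 14+12 = 26
ES_QA = max(EF_User testing=12, EF_Supplier sourcing=13, EF_Pilot run=26) = 26; EF_QA = 26+11 = 37
Expected project duration μ = 37 hours. Critical path: Prototype build → Tooling → Pilot run → QA.

37 hours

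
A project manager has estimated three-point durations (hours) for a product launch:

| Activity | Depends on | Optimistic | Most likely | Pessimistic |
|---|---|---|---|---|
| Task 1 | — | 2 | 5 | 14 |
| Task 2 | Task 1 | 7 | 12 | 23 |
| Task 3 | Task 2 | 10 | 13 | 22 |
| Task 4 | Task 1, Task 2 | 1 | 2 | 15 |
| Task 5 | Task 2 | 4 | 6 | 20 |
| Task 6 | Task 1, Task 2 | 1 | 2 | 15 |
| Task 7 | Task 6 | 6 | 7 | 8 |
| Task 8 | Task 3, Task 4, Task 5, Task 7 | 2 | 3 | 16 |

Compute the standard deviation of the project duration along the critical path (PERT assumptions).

4.53 hours

te_Task 1 = (2 + 4·5 + 14)/6 = 36/6 = 6; σ²_Task 1 = ((14−2)/6)² = 4.000
te_Task 2 = (7 + 4·12 + 23)/6 = 78/6 = 13; σ²_Task 2 = ((23−7)/6)² = 7.111
te_Task 3 = (10 + 4·13 + 22)/6 = 84/6 = 14; σ²_Task 3 = ((22−10)/6)² = 4.000
te_Task 4 = (1 + 4·2 + 15)/6 = 24/6 = 4; σ²_Task 4 = ((15−1)/6)² = 5.444
te_Task 5 = (4 + 4·6 + 20)/6 = 48/6 = 8; σ²_Task 5 = ((20−4)/6)² = 7.111
te_Task 6 = (1 + 4·2 + 15)/6 = 24/6 = 4; σ²_Task 6 = ((15−1)/6)² = 5.444
te_Task 7 = (6 + 4·7 + 8)/6 = 42/6 = 7; σ²_Task 7 = ((8−6)/6)² = 0.111
te_Task 8 = (2 + 4·3 + 16)/6 = 30/6 = 5; σ²_Task 8 = ((16−2)/6)² = 5.444

Forward pass:
ES_Task 1 = 0; EF_Task 1 = 6
ES_Task 2 = 6; EF_Task 2 = 6+13 = 19
ES_Task 3 = 19; EF_Task 3 = 19+14 = 33
ES_Task 4 = max(EF_Task 1=6, EF_Task 2=19) = 19; EF_Task 4 = 19+4 = 23
ES_Task 5 = 19; EF_Task 5 = 19+8 = 27
ES_Task 6 = max(EF_Task 1=6, EF_Task 2=19) = 19; EF_Task 6 = 19+4 = 23
ES_Task 7 = 23; EF_Task 7 = 23+7 = 30
ES_Task 8 = max(EF_Task 3=33, EF_Task 4=23, EF_Task 5=27, EF_Task 7=30) = 33; EF_Task 8 = 33+5 = 38
Expected project duration μ = 38 hours. Critical path: Task 1 → Task 2 → Task 3 → Task 8.

Variance along critical path = 4.000 + 7.111 + 4.000 + 5.444 = 20.556
σ = √20.556 = 4.534 hours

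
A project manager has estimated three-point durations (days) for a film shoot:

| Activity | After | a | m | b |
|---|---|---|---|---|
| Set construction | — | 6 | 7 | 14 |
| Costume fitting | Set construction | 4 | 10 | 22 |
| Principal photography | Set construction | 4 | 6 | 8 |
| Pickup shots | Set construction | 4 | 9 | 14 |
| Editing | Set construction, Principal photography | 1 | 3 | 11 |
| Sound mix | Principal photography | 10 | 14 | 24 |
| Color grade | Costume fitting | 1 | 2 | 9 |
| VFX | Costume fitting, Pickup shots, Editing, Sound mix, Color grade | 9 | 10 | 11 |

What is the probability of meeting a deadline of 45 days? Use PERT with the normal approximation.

te_Set construction = (6 + 4·7 + 14)/6 = 48/6 = 8; σ²_Set construction = ((14−6)/6)² = 1.778
te_Costume fitting = (4 + 4·10 + 22)/6 = 66/6 = 11; σ²_Costume fitting = ((22−4)/6)² = 9.000
te_Principal photography = (4 + 4·6 + 8)/6 = 36/6 = 6; σ²_Principal photography = ((8−4)/6)² = 0.444
te_Pickup shots = (4 + 4·9 + 14)/6 = 54/6 = 9; σ²_Pickup shots = ((14−4)/6)² = 2.778
te_Editing = (1 + 4·3 + 11)/6 = 24/6 = 4; σ²_Editing = ((11−1)/6)² = 2.778
te_Sound mix = (10 + 4·14 + 24)/6 = 90/6 = 15; σ²_Sound mix = ((24−10)/6)² = 5.444
te_Color grade = (1 + 4·2 + 9)/6 = 18/6 = 3; σ²_Color grade = ((9−1)/6)² = 1.778
te_VFX = (9 + 4·10 + 11)/6 = 60/6 = 10; σ²_VFX = ((11−9)/6)² = 0.111

Forward pass:
ES_Set construction = 0; EF_Set construction = 8
ES_Costume fitting = 8; EF_Costume fitting = 8+11 = 19
ES_Principal photography = 8; EF_Principal photography = 8+6 = 14
ES_Pickup shots = 8; EF_Pickup shots = 8+9 = 17
ES_Editing = max(EF_Set construction=8, EF_Principal photography=14) = 14; EF_Editing = 14+4 = 18
ES_Sound mix = 14; EF_Sound mix = 14+15 = 29
ES_Color grade = 19; EF_Color grade = 19+3 = 22
ES_VFX = max(EF_Costume fitting=19, EF_Pickup shots=17, EF_Editing=18, EF_Sound mix=29, EF_Color grade=22) = 29; EF_VFX = 29+10 = 39
Expected project duration μ = 39 days. Critical path: Set construction → Principal photography → Sound mix → VFX.

Variance along critical path = 1.778 + 0.444 + 5.444 + 0.111 = 7.778; σ = √7.778 = 2.789 days.
Z = (45 − 39) / 2.789 = 2.151
P(T ≤ 45) = Φ(2.151) ≈ 0.984

0.984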